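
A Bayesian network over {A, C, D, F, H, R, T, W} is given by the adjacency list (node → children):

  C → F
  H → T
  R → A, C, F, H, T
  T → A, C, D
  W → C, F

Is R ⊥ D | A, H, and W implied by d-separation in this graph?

There are 6 undirected paths between R and D; checking each against the conditioning set {A, H, W}:
Path 1: R → F ← C ← T → D
  F is a collider here and neither F nor any of its descendants is conditioned on, so the collider stays closed — the path is blocked at F.
Path 2: R → F ← W → C ← T → D
  F is a collider here and neither F nor any of its descendants is conditioned on, so the collider stays closed — the path is blocked at F.
Path 3: R → A ← T → D
  A is a collider and A is conditioned on, which opens it; T is a fork and T is not conditioned on — no node blocks this path, so it is active.
Path 4: R → C ← T → D
  C is a collider here and neither C nor any of its descendants is conditioned on, so the collider stays closed — the path is blocked at C.
Path 5: R → H → T → D
  H is a chain here and H is conditioned on, so the path is blocked at H.
Path 6: R → T → D
  T is a chain and T is not conditioned on — no node blocks this path, so it is active.
Since the path R → A ← T → D is active, R and D are not d-separated given {A, H, W}.

No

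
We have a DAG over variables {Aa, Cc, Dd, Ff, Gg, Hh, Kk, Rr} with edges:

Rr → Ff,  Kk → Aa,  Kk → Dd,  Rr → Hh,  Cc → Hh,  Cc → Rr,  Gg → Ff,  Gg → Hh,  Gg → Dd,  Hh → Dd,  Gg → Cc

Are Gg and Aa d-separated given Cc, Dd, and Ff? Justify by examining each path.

No — Gg and Aa are not d-separated given {Cc, Dd, Ff}.

6 paths connect Gg and Aa; each must be blocked for d-separation to hold:
Path 1: Gg → Hh → Dd ← Kk → Aa
  Hh is a chain and Hh is not conditioned on; Dd is a collider and Dd is conditioned on, which opens it; Kk is a fork and Kk is not conditioned on — no node blocks this path, so it is active.
Path 2: Gg → Ff ← Rr → Hh → Dd ← Kk → Aa
  Ff is a collider and Ff is conditioned on, which opens it; Rr is a fork and Rr is not conditioned on; Hh is a chain and Hh is not conditioned on; Dd is a collider and Dd is conditioned on, which opens it; Kk is a fork and Kk is not conditioned on — no node blocks this path, so it is active.
Path 3: Gg → Ff ← Rr ← Cc → Hh → Dd ← Kk → Aa
  Cc is a fork here and Cc is conditioned on, so the path is blocked at Cc.
Path 4: Gg → Dd ← Kk → Aa
  Dd is a collider and Dd is conditioned on, which opens it; Kk is a fork and Kk is not conditioned on — no node blocks this path, so it is active.
Path 5: Gg → Cc → Rr → Hh → Dd ← Kk → Aa
  Cc is a chain here and Cc is conditioned on, so the path is blocked at Cc.
Path 6: Gg → Cc → Hh → Dd ← Kk → Aa
  Cc is a chain here and Cc is conditioned on, so the path is blocked at Cc.
Because an active path exists, Gg and Aa are not d-separated.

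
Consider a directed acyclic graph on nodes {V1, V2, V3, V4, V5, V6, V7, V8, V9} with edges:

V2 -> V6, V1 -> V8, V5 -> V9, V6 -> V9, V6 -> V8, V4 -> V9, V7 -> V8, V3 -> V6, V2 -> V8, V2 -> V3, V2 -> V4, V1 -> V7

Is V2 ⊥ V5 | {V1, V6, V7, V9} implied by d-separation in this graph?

No — V2 and V5 are not d-separated given {V1, V6, V7, V9}.

Enumerating the 4 paths from V2 to V5 and testing each for blocking by {V1, V6, V7, V9}:
Path 1: V2 → V8 ← V6 → V9 ← V5
  V8 is a collider here and neither V8 nor any of its descendants is conditioned on, so the collider stays closed — the path is blocked at V8.
Path 2: V2 → V3 → V6 → V9 ← V5
  V6 is a chain here and V6 is conditioned on, so the path is blocked at V6.
Path 3: V2 → V4 → V9 ← V5
  V4 is a chain and V4 is not conditioned on; V9 is a collider and V9 is conditioned on, which opens it — no node blocks this path, so it is active.
Path 4: V2 → V6 → V9 ← V5
  V6 is a chain here and V6 is conditioned on, so the path is blocked at V6.
At least one path is unblocked, so d-separation fails.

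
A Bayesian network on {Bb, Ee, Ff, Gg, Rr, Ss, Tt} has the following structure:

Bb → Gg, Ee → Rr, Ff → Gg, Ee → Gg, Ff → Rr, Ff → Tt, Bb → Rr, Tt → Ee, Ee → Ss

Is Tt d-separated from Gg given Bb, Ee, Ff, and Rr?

There are 6 undirected paths between Tt and Gg; checking each against the conditioning set {Bb, Ee, Ff, Rr}:
  1. Tt → Ee → Rr ← Bb → Gg — Ee:chain[blocks]; Rr:collider[open]; Bb:fork[blocks] ⇒ blocked
  2. Tt → Ee → Rr ← Ff → Gg — Ee:chain[blocks]; Rr:collider[open]; Ff:fork[blocks] ⇒ blocked
  3. Tt → Ee → Gg — Ee:chain[blocks] ⇒ blocked
  4. Tt ← Ff → Rr ← Bb → Gg — Ff:fork[blocks]; Rr:collider[open]; Bb:fork[blocks] ⇒ blocked
  5. Tt ← Ff → Rr ← Ee → Gg — Ff:fork[blocks]; Rr:collider[open]; Ee:fork[blocks] ⇒ blocked
  6. Tt ← Ff → Gg — Ff:fork[blocks] ⇒ blocked
All paths are blocked; Tt ⊥ Gg | {Bb, Ee, Ff, Rr} holds.

Yes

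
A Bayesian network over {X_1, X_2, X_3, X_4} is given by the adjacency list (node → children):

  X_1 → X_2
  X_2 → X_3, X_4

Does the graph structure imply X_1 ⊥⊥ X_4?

There is one path between X_1 and X_4:
Path 1: X_1 → X_2 → X_4
  X_2 is a chain and X_2 is not conditioned on — no node blocks this path, so it is active.
Because an active path exists, X_1 and X_4 are not d-separated.

No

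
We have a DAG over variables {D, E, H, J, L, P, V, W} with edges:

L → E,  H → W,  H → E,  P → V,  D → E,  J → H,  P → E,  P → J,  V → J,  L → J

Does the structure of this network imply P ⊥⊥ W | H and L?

Yes

Enumerating the 6 paths from P to W and testing each for blocking by {H, L}:
Path 1: P → J → H → W
  H is a chain here and H is conditioned on, so the path is blocked at H.
Path 2: P → J ← L → E ← H → W
  L is a fork here and L is conditioned on, so the path is blocked at L.
Path 3: P → V → J → H → W
  H is a chain here and H is conditioned on, so the path is blocked at H.
Path 4: P → V → J ← L → E ← H → W
  L is a fork here and L is conditioned on, so the path is blocked at L.
Path 5: P → E ← H → W
  E is a collider here and neither E nor any of its descendants is conditioned on, so the collider stays closed — the path is blocked at E.
Path 6: P → E ← L → J → H → W
  E is a collider here and neither E nor any of its descendants is conditioned on, so the collider stays closed — the path is blocked at E.
All paths are blocked; P ⊥ W | {H, L} holds.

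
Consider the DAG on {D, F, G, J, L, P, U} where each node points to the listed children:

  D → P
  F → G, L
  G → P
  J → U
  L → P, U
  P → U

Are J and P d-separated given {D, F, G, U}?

We examine all 3 paths between J and P:
Path 1: J → U ← L → P
  U is a collider and U is conditioned on, which opens it; L is a fork and L is not conditioned on — no node blocks this path, so it is active.
Path 2: J → U ← L ← F → G → P
  F is a fork here and F is conditioned on, so the path is blocked at F.
Path 3: J → U ← P
  U is a collider and U is conditioned on, which opens it — no node blocks this path, so it is active.
At least one path is unblocked, so d-separation fails.

No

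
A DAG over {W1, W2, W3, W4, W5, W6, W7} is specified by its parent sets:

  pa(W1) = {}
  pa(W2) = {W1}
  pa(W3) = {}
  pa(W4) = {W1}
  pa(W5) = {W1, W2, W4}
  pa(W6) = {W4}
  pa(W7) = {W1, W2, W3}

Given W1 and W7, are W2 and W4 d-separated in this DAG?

Yes

6 paths connect W2 and W4; each must be blocked for d-separation to hold:
Path 1: W2 → W7 ← W1 → W4
  W1 is a fork here and W1 is conditioned on, so the path is blocked at W1.
Path 2: W2 → W7 ← W1 → W5 ← W4
  W1 is a fork here and W1 is conditioned on, so the path is blocked at W1.
Path 3: W2 ← W1 → W4
  W1 is a fork here and W1 is conditioned on, so the path is blocked at W1.
Path 4: W2 ← W1 → W5 ← W4
  W1 is a fork here and W1 is conditioned on, so the path is blocked at W1.
Path 5: W2 → W5 ← W1 → W4
  W5 is a collider here and neither W5 nor any of its descendants is conditioned on, so the collider stays closed — the path is blocked at W5.
Path 6: W2 → W5 ← W4
  W5 is a collider here and neither W5 nor any of its descendants is conditioned on, so the collider stays closed — the path is blocked at W5.
Since every path is blocked, d-separation holds.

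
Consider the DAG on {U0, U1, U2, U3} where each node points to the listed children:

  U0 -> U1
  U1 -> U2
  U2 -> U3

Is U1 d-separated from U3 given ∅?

No

There is one path between U1 and U3:
Path 1: U1 → U2 → U3
  U2 is a chain and U2 is not conditioned on — no node blocks this path, so it is active.
Since the path U1 → U2 → U3 is active, U1 and U3 are not d-separated given ∅.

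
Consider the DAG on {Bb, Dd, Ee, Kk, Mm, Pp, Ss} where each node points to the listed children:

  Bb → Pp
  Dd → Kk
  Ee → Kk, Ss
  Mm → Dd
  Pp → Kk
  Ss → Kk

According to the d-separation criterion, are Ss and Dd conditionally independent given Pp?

2 paths connect Ss and Dd; each must be blocked for d-separation to hold:
Path 1: Ss → Kk ← Dd
  Kk is a collider here and neither Kk nor any of its descendants is conditioned on, so the collider stays closed — the path is blocked at Kk.
Path 2: Ss ← Ee → Kk ← Dd
  Kk is a collider here and neither Kk nor any of its descendants is conditioned on, so the collider stays closed — the path is blocked at Kk.
All paths are blocked; Ss ⊥ Dd | {Pp} holds.

Yes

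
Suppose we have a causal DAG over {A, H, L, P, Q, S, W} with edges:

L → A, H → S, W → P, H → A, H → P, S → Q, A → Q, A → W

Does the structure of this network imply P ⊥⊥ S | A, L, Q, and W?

There are 4 undirected paths between P and S; checking each against the conditioning set {A, L, Q, W}:
  1. P ← W ← A → Q ← S — W:chain[blocks]; A:fork[blocks]; Q:collider[open] ⇒ blocked
  2. P ← W ← A ← H → S — W:chain[blocks]; A:chain[blocks]; H:fork[open] ⇒ blocked
  3. P ← H → A → Q ← S — H:fork[open]; A:chain[blocks]; Q:collider[open] ⇒ blocked
  4. P ← H → S — H:fork[open] ⇒ active
Since the path P ← H → S is active, P and S are not d-separated given {A, L, Q, W}.

No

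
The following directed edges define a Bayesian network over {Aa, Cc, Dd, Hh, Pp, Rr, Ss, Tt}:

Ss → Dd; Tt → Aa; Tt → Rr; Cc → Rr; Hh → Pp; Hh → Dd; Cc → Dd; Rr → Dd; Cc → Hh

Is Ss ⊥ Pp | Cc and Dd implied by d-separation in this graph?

Enumerating the 3 paths from Ss to Pp and testing each for blocking by {Cc, Dd}:
Path 1: Ss → Dd ← Rr ← Cc → Hh → Pp
  Cc is a fork here and Cc is conditioned on, so the path is blocked at Cc.
Path 2: Ss → Dd ← Cc → Hh → Pp
  Cc is a fork here and Cc is conditioned on, so the path is blocked at Cc.
Path 3: Ss → Dd ← Hh → Pp
  Dd is a collider and Dd is conditioned on, which opens it; Hh is a fork and Hh is not conditioned on — no node blocks this path, so it is active.
Because an active path exists, Ss and Pp are not d-separated.

No — Ss and Pp are not d-separated given {Cc, Dd}.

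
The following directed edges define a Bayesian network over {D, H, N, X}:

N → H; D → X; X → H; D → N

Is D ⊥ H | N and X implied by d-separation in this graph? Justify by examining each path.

There are 2 undirected paths between D and H; checking each against the conditioning set {N, X}:
Path 1: D → X → H
  X is a chain here and X is conditioned on, so the path is blocked at X.
Path 2: D → N → H
  N is a chain here and N is conditioned on, so the path is blocked at N.
Every path is blocked, so D and H are d-separated given {N, X}.

Yes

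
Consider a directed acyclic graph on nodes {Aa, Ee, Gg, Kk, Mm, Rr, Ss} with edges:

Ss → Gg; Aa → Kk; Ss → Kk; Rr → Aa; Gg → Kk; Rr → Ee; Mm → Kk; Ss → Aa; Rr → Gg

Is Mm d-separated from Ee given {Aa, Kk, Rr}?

Yes

Enumerating the 6 paths from Mm to Ee and testing each for blocking by {Aa, Kk, Rr}:
Path 1: Mm → Kk ← Aa ← Ss → Gg ← Rr → Ee
  Aa is a chain here and Aa is conditioned on, so the path is blocked at Aa.
Path 2: Mm → Kk ← Aa ← Rr → Ee
  Aa is a chain here and Aa is conditioned on, so the path is blocked at Aa.
Path 3: Mm → Kk ← Gg ← Ss → Aa ← Rr → Ee
  Rr is a fork here and Rr is conditioned on, so the path is blocked at Rr.
Path 4: Mm → Kk ← Gg ← Rr → Ee
  Rr is a fork here and Rr is conditioned on, so the path is blocked at Rr.
Path 5: Mm → Kk ← Ss → Aa ← Rr → Ee
  Rr is a fork here and Rr is conditioned on, so the path is blocked at Rr.
Path 6: Mm → Kk ← Ss → Gg ← Rr → Ee
  Rr is a fork here and Rr is conditioned on, so the path is blocked at Rr.
Since every path is blocked, d-separation holds.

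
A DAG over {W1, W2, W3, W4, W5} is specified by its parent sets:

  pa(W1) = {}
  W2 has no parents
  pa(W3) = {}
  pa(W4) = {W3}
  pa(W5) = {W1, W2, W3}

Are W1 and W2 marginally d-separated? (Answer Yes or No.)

The only undirected path from W1 to W2 is:
  1. W1 → W5 ← W2 — W5:collider[blocks] ⇒ blocked
Every path is blocked, so W1 and W2 are d-separated given ∅.

Yes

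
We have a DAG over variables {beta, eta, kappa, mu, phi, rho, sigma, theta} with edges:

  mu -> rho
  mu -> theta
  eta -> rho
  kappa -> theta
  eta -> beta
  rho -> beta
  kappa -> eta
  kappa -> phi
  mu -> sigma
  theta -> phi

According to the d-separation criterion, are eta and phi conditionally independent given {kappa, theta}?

Yes — eta and phi are d-separated given {kappa, theta}.

Enumerating the 6 paths from eta to phi and testing each for blocking by {kappa, theta}:
Path 1: eta → rho ← mu → theta → phi
  rho is a collider here and neither rho nor any of its descendants is conditioned on, so the collider stays closed — the path is blocked at rho.
Path 2: eta → rho ← mu → theta ← kappa → phi
  rho is a collider here and neither rho nor any of its descendants is conditioned on, so the collider stays closed — the path is blocked at rho.
Path 3: eta ← kappa → phi
  kappa is a fork here and kappa is conditioned on, so the path is blocked at kappa.
Path 4: eta ← kappa → theta → phi
  kappa is a fork here and kappa is conditioned on, so the path is blocked at kappa.
Path 5: eta → beta ← rho ← mu → theta → phi
  beta is a collider here and neither beta nor any of its descendants is conditioned on, so the collider stays closed — the path is blocked at beta.
Path 6: eta → beta ← rho ← mu → theta ← kappa → phi
  beta is a collider here and neither beta nor any of its descendants is conditioned on, so the collider stays closed — the path is blocked at beta.
All paths are blocked; eta ⊥ phi | {kappa, theta} holds.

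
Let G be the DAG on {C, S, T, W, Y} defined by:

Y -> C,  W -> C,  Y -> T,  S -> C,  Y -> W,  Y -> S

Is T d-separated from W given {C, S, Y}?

Yes — T and W are d-separated given {C, S, Y}.

We examine all 3 paths between T and W:
Path 1: T ← Y → C ← W
  Y is a fork here and Y is conditioned on, so the path is blocked at Y.
Path 2: T ← Y → W
  Y is a fork here and Y is conditioned on, so the path is blocked at Y.
Path 3: T ← Y → S → C ← W
  Y is a fork here and Y is conditioned on, so the path is blocked at Y.
Every path is blocked, so T and W are d-separated given {C, S, Y}.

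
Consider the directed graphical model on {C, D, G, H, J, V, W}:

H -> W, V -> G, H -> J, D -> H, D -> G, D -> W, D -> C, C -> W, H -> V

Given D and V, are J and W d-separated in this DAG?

There are 5 undirected paths between J and W; checking each against the conditioning set {D, V}:
Path 1: J ← H ← D → C → W
  D is a fork here and D is conditioned on, so the path is blocked at D.
Path 2: J ← H ← D → W
  D is a fork here and D is conditioned on, so the path is blocked at D.
Path 3: J ← H → V → G ← D → C → W
  V is a chain here and V is conditioned on, so the path is blocked at V.
Path 4: J ← H → V → G ← D → W
  V is a chain here and V is conditioned on, so the path is blocked at V.
Path 5: J ← H → W
  H is a fork and H is not conditioned on — no node blocks this path, so it is active.
Because an active path exists, J and W are not d-separated.

No — J and W are not d-separated given {D, V}.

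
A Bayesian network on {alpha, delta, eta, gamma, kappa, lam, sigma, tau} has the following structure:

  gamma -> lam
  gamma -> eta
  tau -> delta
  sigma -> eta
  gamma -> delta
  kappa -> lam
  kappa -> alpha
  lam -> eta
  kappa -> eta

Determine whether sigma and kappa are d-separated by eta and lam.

No — sigma and kappa are not d-separated given {eta, lam}.

There are 3 undirected paths between sigma and kappa; checking each against the conditioning set {eta, lam}:
Path 1: sigma → eta ← kappa
  eta is a collider and eta is conditioned on, which opens it — no node blocks this path, so it is active.
Path 2: sigma → eta ← lam ← kappa
  lam is a chain here and lam is conditioned on, so the path is blocked at lam.
Path 3: sigma → eta ← gamma → lam ← kappa
  eta is a collider and eta is conditioned on, which opens it; gamma is a fork and gamma is not conditioned on; lam is a collider and lam is conditioned on, which opens it — no node blocks this path, so it is active.
Since the path sigma → eta ← kappa is active, sigma and kappa are not d-separated given {eta, lam}.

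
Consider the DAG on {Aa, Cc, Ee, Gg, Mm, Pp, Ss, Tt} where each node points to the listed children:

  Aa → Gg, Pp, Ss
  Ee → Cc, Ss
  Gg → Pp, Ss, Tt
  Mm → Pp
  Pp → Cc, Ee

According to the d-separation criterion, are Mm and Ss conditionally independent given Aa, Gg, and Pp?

Yes

There are 6 undirected paths between Mm and Ss; checking each against the conditioning set {Aa, Gg, Pp}:
  1. Mm → Pp ← Gg → Ss — Pp:collider[open]; Gg:fork[blocks] ⇒ blocked
  2. Mm → Pp ← Gg ← Aa → Ss — Pp:collider[open]; Gg:chain[blocks]; Aa:fork[blocks] ⇒ blocked
  3. Mm → Pp → Ee → Ss — Pp:chain[blocks]; Ee:chain[open] ⇒ blocked
  4. Mm → Pp ← Aa → Ss — Pp:collider[open]; Aa:fork[blocks] ⇒ blocked
  5. Mm → Pp ← Aa → Gg → Ss — Pp:collider[open]; Aa:fork[blocks]; Gg:chain[blocks] ⇒ blocked
  6. Mm → Pp → Cc ← Ee → Ss — Pp:chain[blocks]; Cc:collider[blocks]; Ee:fork[open] ⇒ blocked
All paths are blocked; Mm ⊥ Ss | {Aa, Gg, Pp} holds.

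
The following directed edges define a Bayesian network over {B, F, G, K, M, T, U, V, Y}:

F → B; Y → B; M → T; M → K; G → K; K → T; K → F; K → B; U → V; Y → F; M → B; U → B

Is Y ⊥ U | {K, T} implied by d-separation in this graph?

We examine all 5 paths between Y and U:
Path 1: Y → B ← U
  B is a collider here and neither B nor any of its descendants is conditioned on, so the collider stays closed — the path is blocked at B.
Path 2: Y → F → B ← U
  B is a collider here and neither B nor any of its descendants is conditioned on, so the collider stays closed — the path is blocked at B.
Path 3: Y → F ← K → B ← U
  F is a collider here and neither F nor any of its descendants is conditioned on, so the collider stays closed — the path is blocked at F.
Path 4: Y → F ← K ← M → B ← U
  F is a collider here and neither F nor any of its descendants is conditioned on, so the collider stays closed — the path is blocked at F.
Path 5: Y → F ← K → T ← M → B ← U
  F is a collider here and neither F nor any of its descendants is conditioned on, so the collider stays closed — the path is blocked at F.
All paths are blocked; Y ⊥ U | {K, T} holds.

Yes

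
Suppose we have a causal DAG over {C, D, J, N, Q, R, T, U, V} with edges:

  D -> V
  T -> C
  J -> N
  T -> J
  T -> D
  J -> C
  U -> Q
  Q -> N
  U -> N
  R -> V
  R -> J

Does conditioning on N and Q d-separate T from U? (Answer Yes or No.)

There are 6 undirected paths between T and U; checking each against the conditioning set {N, Q}:
  1. T → J → N ← Q ← U — J:chain[open]; N:collider[open]; Q:chain[blocks] ⇒ blocked
  2. T → J → N ← U — J:chain[open]; N:collider[open] ⇒ active
  3. T → D → V ← R → J → N ← Q ← U — D:chain[open]; V:collider[blocks]; R:fork[open]; J:chain[open]; N:collider[open]; Q:chain[blocks] ⇒ blocked
  4. T → D → V ← R → J → N ← U — D:chain[open]; V:collider[blocks]; R:fork[open]; J:chain[open]; N:collider[open] ⇒ blocked
  5. T → C ← J → N ← Q ← U — C:collider[blocks]; J:fork[open]; N:collider[open]; Q:chain[blocks] ⇒ blocked
  6. T → C ← J → N ← U — C:collider[blocks]; J:fork[open]; N:collider[open] ⇒ blocked
At least one path is unblocked, so d-separation fails.

No — T and U are not d-separated given {N, Q}.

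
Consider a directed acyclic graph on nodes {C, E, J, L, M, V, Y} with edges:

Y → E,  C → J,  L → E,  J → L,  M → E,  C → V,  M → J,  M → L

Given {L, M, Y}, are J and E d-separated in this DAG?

4 paths connect J and E; each must be blocked for d-separation to hold:
Path 1: J → L ← M → E
  M is a fork here and M is conditioned on, so the path is blocked at M.
Path 2: J → L → E
  L is a chain here and L is conditioned on, so the path is blocked at L.
Path 3: J ← M → L → E
  M is a fork here and M is conditioned on, so the path is blocked at M.
Path 4: J ← M → E
  M is a fork here and M is conditioned on, so the path is blocked at M.
Every path is blocked, so J and E are d-separated given {L, M, Y}.

Yes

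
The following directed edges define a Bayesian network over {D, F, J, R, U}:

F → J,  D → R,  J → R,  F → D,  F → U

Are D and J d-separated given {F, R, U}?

No

Enumerating the 2 paths from D to J and testing each for blocking by {F, R, U}:
  1. D → R ← J — R:collider[open] ⇒ active
  2. D ← F → J — F:fork[blocks] ⇒ blocked
Because an active path exists, D and J are not d-separated.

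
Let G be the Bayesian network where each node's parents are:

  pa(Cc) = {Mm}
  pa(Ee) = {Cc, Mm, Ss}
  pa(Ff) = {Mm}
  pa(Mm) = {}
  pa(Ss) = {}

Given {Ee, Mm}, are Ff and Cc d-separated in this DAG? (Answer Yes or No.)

We examine all 2 paths between Ff and Cc:
Path 1: Ff ← Mm → Cc
  Mm is a fork here and Mm is conditioned on, so the path is blocked at Mm.
Path 2: Ff ← Mm → Ee ← Cc
  Mm is a fork here and Mm is conditioned on, so the path is blocked at Mm.
All paths are blocked; Ff ⊥ Cc | {Ee, Mm} holds.

Yes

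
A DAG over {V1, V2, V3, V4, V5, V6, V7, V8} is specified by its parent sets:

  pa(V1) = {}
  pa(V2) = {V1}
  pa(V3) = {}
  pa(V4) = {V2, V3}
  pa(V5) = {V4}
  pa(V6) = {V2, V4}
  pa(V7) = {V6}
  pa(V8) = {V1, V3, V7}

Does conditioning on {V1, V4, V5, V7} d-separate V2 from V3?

No

Enumerating the 6 paths from V2 to V3 and testing each for blocking by {V1, V4, V5, V7}:
Path 1: V2 → V6 ← V4 ← V3
  V4 is a chain here and V4 is conditioned on, so the path is blocked at V4.
Path 2: V2 → V6 → V7 → V8 ← V3
  V7 is a chain here and V7 is conditioned on, so the path is blocked at V7.
Path 3: V2 ← V1 → V8 ← V3
  V1 is a fork here and V1 is conditioned on, so the path is blocked at V1.
Path 4: V2 ← V1 → V8 ← V7 ← V6 ← V4 ← V3
  V1 is a fork here and V1 is conditioned on, so the path is blocked at V1.
Path 5: V2 → V4 → V6 → V7 → V8 ← V3
  V4 is a chain here and V4 is conditioned on, so the path is blocked at V4.
Path 6: V2 → V4 ← V3
  V4 is a collider and V4 is conditioned on, which opens it — no node blocks this path, so it is active.
Since the path V2 → V4 ← V3 is active, V2 and V3 are not d-separated given {V1, V4, V5, V7}.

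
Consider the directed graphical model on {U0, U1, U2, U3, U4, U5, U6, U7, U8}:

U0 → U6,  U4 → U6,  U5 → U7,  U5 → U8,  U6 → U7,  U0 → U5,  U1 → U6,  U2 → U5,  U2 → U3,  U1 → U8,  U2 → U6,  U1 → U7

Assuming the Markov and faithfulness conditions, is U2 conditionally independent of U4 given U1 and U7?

Enumerating the 6 paths from U2 to U4 and testing each for blocking by {U1, U7}:
Path 1: U2 → U6 ← U4
  U6 is a collider and its descendant U7 is conditioned on, which opens it — no node blocks this path, so it is active.
Path 2: U2 → U5 → U7 ← U6 ← U4
  U5 is a chain and U5 is not conditioned on; U7 is a collider and U7 is conditioned on, which opens it; U6 is a chain and U6 is not conditioned on — no node blocks this path, so it is active.
Path 3: U2 → U5 → U7 ← U1 → U6 ← U4
  U1 is a fork here and U1 is conditioned on, so the path is blocked at U1.
Path 4: U2 → U5 ← U0 → U6 ← U4
  U5 is a collider and its descendant U7 is conditioned on, which opens it; U0 is a fork and U0 is not conditioned on; U6 is a collider and its descendant U7 is conditioned on, which opens it — no node blocks this path, so it is active.
Path 5: U2 → U5 → U8 ← U1 → U7 ← U6 ← U4
  U8 is a collider here and neither U8 nor any of its descendants is conditioned on, so the collider stays closed — the path is blocked at U8.
Path 6: U2 → U5 → U8 ← U1 → U6 ← U4
  U8 is a collider here and neither U8 nor any of its descendants is conditioned on, so the collider stays closed — the path is blocked at U8.
At least one path is unblocked, so d-separation fails.

No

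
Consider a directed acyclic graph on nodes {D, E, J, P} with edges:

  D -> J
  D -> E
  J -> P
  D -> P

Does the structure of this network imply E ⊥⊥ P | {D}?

Enumerating the 2 paths from E to P and testing each for blocking by {D}:
  1. E ← D → J → P — D:fork[blocks]; J:chain[open] ⇒ blocked
  2. E ← D → P — D:fork[blocks] ⇒ blocked
Since every path is blocked, d-separation holds.

Yes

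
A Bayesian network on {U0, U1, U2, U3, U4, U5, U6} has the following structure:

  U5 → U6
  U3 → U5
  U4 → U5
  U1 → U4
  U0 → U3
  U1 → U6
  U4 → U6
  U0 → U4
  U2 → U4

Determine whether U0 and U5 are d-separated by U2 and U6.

No

We examine all 4 paths between U0 and U5:
Path 1: U0 → U3 → U5
  U3 is a chain and U3 is not conditioned on — no node blocks this path, so it is active.
Path 2: U0 → U4 → U5
  U4 is a chain and U4 is not conditioned on — no node blocks this path, so it is active.
Path 3: U0 → U4 ← U1 → U6 ← U5
  U4 is a collider and its descendant U6 is conditioned on, which opens it; U1 is a fork and U1 is not conditioned on; U6 is a collider and U6 is conditioned on, which opens it — no node blocks this path, so it is active.
Path 4: U0 → U4 → U6 ← U5
  U4 is a chain and U4 is not conditioned on; U6 is a collider and U6 is conditioned on, which opens it — no node blocks this path, so it is active.
At least one path is unblocked, so d-separation fails.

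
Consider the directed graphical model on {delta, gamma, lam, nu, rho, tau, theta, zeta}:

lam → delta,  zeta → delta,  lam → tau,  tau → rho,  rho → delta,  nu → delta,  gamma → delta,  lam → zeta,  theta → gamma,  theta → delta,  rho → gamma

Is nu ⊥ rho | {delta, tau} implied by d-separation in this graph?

No

We examine all 5 paths between nu and rho:
Path 1: nu → delta ← zeta ← lam → tau → rho
  tau is a chain here and tau is conditioned on, so the path is blocked at tau.
Path 2: nu → delta ← theta → gamma ← rho
  delta is a collider and delta is conditioned on, which opens it; theta is a fork and theta is not conditioned on; gamma is a collider and its descendant delta is conditioned on, which opens it — no node blocks this path, so it is active.
Path 3: nu → delta ← rho
  delta is a collider and delta is conditioned on, which opens it — no node blocks this path, so it is active.
Path 4: nu → delta ← lam → tau → rho
  tau is a chain here and tau is conditioned on, so the path is blocked at tau.
Path 5: nu → delta ← gamma ← rho
  delta is a collider and delta is conditioned on, which opens it; gamma is a chain and gamma is not conditioned on — no node blocks this path, so it is active.
Since the path nu → delta ← theta → gamma ← rho is active, nu and rho are not d-separated given {delta, tau}.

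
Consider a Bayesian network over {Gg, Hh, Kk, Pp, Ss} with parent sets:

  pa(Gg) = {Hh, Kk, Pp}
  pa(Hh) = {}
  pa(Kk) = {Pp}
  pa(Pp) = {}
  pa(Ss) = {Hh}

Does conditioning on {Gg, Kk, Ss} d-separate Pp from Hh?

2 paths connect Pp and Hh; each must be blocked for d-separation to hold:
Path 1: Pp → Kk → Gg ← Hh
  Kk is a chain here and Kk is conditioned on, so the path is blocked at Kk.
Path 2: Pp → Gg ← Hh
  Gg is a collider and Gg is conditioned on, which opens it — no node blocks this path, so it is active.
Because an active path exists, Pp and Hh are not d-separated.

No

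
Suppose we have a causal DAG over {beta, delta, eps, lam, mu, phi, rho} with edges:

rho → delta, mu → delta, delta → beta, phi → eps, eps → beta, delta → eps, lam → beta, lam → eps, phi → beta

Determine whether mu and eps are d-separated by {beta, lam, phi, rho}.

We examine all 4 paths between mu and eps:
  1. mu → delta → eps — delta:chain[open] ⇒ active
  2. mu → delta → beta ← eps — delta:chain[open]; beta:collider[open] ⇒ active
  3. mu → delta → beta ← phi → eps — delta:chain[open]; beta:collider[open]; phi:fork[blocks] ⇒ blocked
  4. mu → delta → beta ← lam → eps — delta:chain[open]; beta:collider[open]; lam:fork[blocks] ⇒ blocked
Since the path mu → delta → eps is active, mu and eps are not d-separated given {beta, lam, phi, rho}.

No — mu and eps are not d-separated given {beta, lam, phi, rho}.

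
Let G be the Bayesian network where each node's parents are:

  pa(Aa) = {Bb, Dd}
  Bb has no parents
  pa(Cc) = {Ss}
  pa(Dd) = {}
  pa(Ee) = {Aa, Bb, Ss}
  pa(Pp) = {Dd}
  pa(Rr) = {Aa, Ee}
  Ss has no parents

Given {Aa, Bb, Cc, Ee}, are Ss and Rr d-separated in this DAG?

3 paths connect Ss and Rr; each must be blocked for d-separation to hold:
Path 1: Ss → Ee ← Bb → Aa → Rr
  Bb is a fork here and Bb is conditioned on, so the path is blocked at Bb.
Path 2: Ss → Ee → Rr
  Ee is a chain here and Ee is conditioned on, so the path is blocked at Ee.
Path 3: Ss → Ee ← Aa → Rr
  Aa is a fork here and Aa is conditioned on, so the path is blocked at Aa.
All paths are blocked; Ss ⊥ Rr | {Aa, Bb, Cc, Ee} holds.

Yes — Ss and Rr are d-separated given {Aa, Bb, Cc, Ee}.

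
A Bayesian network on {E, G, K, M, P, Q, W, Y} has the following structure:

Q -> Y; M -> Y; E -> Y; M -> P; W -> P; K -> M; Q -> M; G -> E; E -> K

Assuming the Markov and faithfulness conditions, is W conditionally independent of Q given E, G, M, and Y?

We examine all 3 paths between W and Q:
Path 1: W → P ← M → Y ← Q
  P is a collider here and neither P nor any of its descendants is conditioned on, so the collider stays closed — the path is blocked at P.
Path 2: W → P ← M ← K ← E → Y ← Q
  P is a collider here and neither P nor any of its descendants is conditioned on, so the collider stays closed — the path is blocked at P.
Path 3: W → P ← M ← Q
  P is a collider here and neither P nor any of its descendants is conditioned on, so the collider stays closed — the path is blocked at P.
Since every path is blocked, d-separation holds.

Yes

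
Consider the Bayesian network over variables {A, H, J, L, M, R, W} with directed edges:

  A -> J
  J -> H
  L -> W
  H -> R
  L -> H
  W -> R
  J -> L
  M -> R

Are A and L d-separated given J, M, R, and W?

3 paths connect A and L; each must be blocked for d-separation to hold:
Path 1: A → J → L
  J is a chain here and J is conditioned on, so the path is blocked at J.
Path 2: A → J → H ← L
  J is a chain here and J is conditioned on, so the path is blocked at J.
Path 3: A → J → H → R ← W ← L
  J is a chain here and J is conditioned on, so the path is blocked at J.
Every path is blocked, so A and L are d-separated given {J, M, R, W}.

Yes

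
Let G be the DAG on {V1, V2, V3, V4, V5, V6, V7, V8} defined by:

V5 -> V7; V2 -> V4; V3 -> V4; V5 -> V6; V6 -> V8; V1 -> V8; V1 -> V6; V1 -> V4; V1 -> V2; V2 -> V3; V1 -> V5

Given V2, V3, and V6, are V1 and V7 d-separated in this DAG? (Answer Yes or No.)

3 paths connect V1 and V7; each must be blocked for d-separation to hold:
Path 1: V1 → V8 ← V6 ← V5 → V7
  V8 is a collider here and neither V8 nor any of its descendants is conditioned on, so the collider stays closed — the path is blocked at V8.
Path 2: V1 → V5 → V7
  V5 is a chain and V5 is not conditioned on — no node blocks this path, so it is active.
Path 3: V1 → V6 ← V5 → V7
  V6 is a collider and V6 is conditioned on, which opens it; V5 is a fork and V5 is not conditioned on — no node blocks this path, so it is active.
Since the path V1 → V5 → V7 is active, V1 and V7 are not d-separated given {V2, V3, V6}.

No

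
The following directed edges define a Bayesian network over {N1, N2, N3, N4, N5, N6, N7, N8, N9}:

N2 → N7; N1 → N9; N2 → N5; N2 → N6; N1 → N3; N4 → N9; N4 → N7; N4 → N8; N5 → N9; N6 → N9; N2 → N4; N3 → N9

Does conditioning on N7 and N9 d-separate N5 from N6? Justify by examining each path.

No

6 paths connect N5 and N6; each must be blocked for d-separation to hold:
Path 1: N5 → N9 ← N6
  N9 is a collider and N9 is conditioned on, which opens it — no node blocks this path, so it is active.
Path 2: N5 → N9 ← N4 → N7 ← N2 → N6
  N9 is a collider and N9 is conditioned on, which opens it; N4 is a fork and N4 is not conditioned on; N7 is a collider and N7 is conditioned on, which opens it; N2 is a fork and N2 is not conditioned on — no node blocks this path, so it is active.
Path 3: N5 → N9 ← N4 ← N2 → N6
  N9 is a collider and N9 is conditioned on, which opens it; N4 is a chain and N4 is not conditioned on; N2 is a fork and N2 is not conditioned on — no node blocks this path, so it is active.
Path 4: N5 ← N2 → N7 ← N4 → N9 ← N6
  N2 is a fork and N2 is not conditioned on; N7 is a collider and N7 is conditioned on, which opens it; N4 is a fork and N4 is not conditioned on; N9 is a collider and N9 is conditioned on, which opens it — no node blocks this path, so it is active.
Path 5: N5 ← N2 → N6
  N2 is a fork and N2 is not conditioned on — no node blocks this path, so it is active.
Path 6: N5 ← N2 → N4 → N9 ← N6
  N2 is a fork and N2 is not conditioned on; N4 is a chain and N4 is not conditioned on; N9 is a collider and N9 is conditioned on, which opens it — no node blocks this path, so it is active.
Since the path N5 → N9 ← N6 is active, N5 and N6 are not d-separated given {N7, N9}.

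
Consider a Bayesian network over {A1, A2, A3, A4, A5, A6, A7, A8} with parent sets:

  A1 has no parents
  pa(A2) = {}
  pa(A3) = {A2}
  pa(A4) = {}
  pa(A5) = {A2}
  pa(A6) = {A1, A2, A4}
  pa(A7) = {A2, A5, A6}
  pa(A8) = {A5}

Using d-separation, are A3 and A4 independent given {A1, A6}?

No

There are 3 undirected paths between A3 and A4; checking each against the conditioning set {A1, A6}:
Path 1: A3 ← A2 → A5 → A7 ← A6 ← A4
  A7 is a collider here and neither A7 nor any of its descendants is conditioned on, so the collider stays closed — the path is blocked at A7.
Path 2: A3 ← A2 → A6 ← A4
  A2 is a fork and A2 is not conditioned on; A6 is a collider and A6 is conditioned on, which opens it — no node blocks this path, so it is active.
Path 3: A3 ← A2 → A7 ← A6 ← A4
  A7 is a collider here and neither A7 nor any of its descendants is conditioned on, so the collider stays closed — the path is blocked at A7.
Since the path A3 ← A2 → A6 ← A4 is active, A3 and A4 are not d-separated given {A1, A6}.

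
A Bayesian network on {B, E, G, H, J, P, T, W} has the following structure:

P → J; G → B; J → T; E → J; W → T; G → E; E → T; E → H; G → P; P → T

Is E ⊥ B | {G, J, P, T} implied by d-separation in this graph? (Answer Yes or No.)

There are 5 undirected paths between E and B; checking each against the conditioning set {G, J, P, T}:
Path 1: E → T ← P ← G → B
  P is a chain here and P is conditioned on, so the path is blocked at P.
Path 2: E → T ← J ← P ← G → B
  J is a chain here and J is conditioned on, so the path is blocked at J.
Path 3: E ← G → B
  G is a fork here and G is conditioned on, so the path is blocked at G.
Path 4: E → J → T ← P ← G → B
  J is a chain here and J is conditioned on, so the path is blocked at J.
Path 5: E → J ← P ← G → B
  P is a chain here and P is conditioned on, so the path is blocked at P.
Every path is blocked, so E and B are d-separated given {G, J, P, T}.

Yes — E and B are d-separated given {G, J, P, T}.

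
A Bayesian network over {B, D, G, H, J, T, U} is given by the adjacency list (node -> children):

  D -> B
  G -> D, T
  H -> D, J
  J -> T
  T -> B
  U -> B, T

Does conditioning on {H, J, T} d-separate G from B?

6 paths connect G and B; each must be blocked for d-separation to hold:
Path 1: G → D ← H → J → T ← U → B
  D is a collider here and neither D nor any of its descendants is conditioned on, so the collider stays closed — the path is blocked at D.
Path 2: G → D ← H → J → T → B
  D is a collider here and neither D nor any of its descendants is conditioned on, so the collider stays closed — the path is blocked at D.
Path 3: G → D → B
  D is a chain and D is not conditioned on — no node blocks this path, so it is active.
Path 4: G → T ← U → B
  T is a collider and T is conditioned on, which opens it; U is a fork and U is not conditioned on — no node blocks this path, so it is active.
Path 5: G → T ← J ← H → D → B
  J is a chain here and J is conditioned on, so the path is blocked at J.
Path 6: G → T → B
  T is a chain here and T is conditioned on, so the path is blocked at T.
Because an active path exists, G and B are not d-separated.

No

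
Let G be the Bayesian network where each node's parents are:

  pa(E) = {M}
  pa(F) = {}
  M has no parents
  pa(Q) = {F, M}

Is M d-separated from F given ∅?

Yes — M and F are d-separated given ∅.

There is one path between M and F:
Path 1: M → Q ← F
  Q is a collider here and neither Q nor any of its descendants is conditioned on, so the collider stays closed — the path is blocked at Q.
All paths are blocked; M ⊥ F | ∅ holds.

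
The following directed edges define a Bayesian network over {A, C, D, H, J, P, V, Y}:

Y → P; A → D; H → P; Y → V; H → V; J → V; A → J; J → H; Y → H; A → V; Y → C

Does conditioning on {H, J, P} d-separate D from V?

Enumerating the 5 paths from D to V and testing each for blocking by {H, J, P}:
Path 1: D ← A → J → H ← Y → V
  J is a chain here and J is conditioned on, so the path is blocked at J.
Path 2: D ← A → J → H → V
  J is a chain here and J is conditioned on, so the path is blocked at J.
Path 3: D ← A → J → H → P ← Y → V
  J is a chain here and J is conditioned on, so the path is blocked at J.
Path 4: D ← A → J → V
  J is a chain here and J is conditioned on, so the path is blocked at J.
Path 5: D ← A → V
  A is a fork and A is not conditioned on — no node blocks this path, so it is active.
At least one path is unblocked, so d-separation fails.

No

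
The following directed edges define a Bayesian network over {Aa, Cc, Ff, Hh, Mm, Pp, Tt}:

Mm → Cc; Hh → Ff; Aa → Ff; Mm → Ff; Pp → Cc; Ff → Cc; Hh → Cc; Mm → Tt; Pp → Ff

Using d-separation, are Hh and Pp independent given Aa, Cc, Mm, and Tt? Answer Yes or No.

6 paths connect Hh and Pp; each must be blocked for d-separation to hold:
Path 1: Hh → Ff ← Pp
  Ff is a collider and its descendant Cc is conditioned on, which opens it — no node blocks this path, so it is active.
Path 2: Hh → Ff → Cc ← Pp
  Ff is a chain and Ff is not conditioned on; Cc is a collider and Cc is conditioned on, which opens it — no node blocks this path, so it is active.
Path 3: Hh → Ff ← Mm → Cc ← Pp
  Mm is a fork here and Mm is conditioned on, so the path is blocked at Mm.
Path 4: Hh → Cc ← Pp
  Cc is a collider and Cc is conditioned on, which opens it — no node blocks this path, so it is active.
Path 5: Hh → Cc ← Ff ← Pp
  Cc is a collider and Cc is conditioned on, which opens it; Ff is a chain and Ff is not conditioned on — no node blocks this path, so it is active.
Path 6: Hh → Cc ← Mm → Ff ← Pp
  Mm is a fork here and Mm is conditioned on, so the path is blocked at Mm.
At least one path is unblocked, so d-separation fails.

No — Hh and Pp are not d-separated given {Aa, Cc, Mm, Tt}.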